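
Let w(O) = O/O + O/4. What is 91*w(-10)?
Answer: -273/2 ≈ -136.50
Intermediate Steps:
w(O) = 1 + O/4 (w(O) = 1 + O*(¼) = 1 + O/4)
91*w(-10) = 91*(1 + (¼)*(-10)) = 91*(1 - 5/2) = 91*(-3/2) = -273/2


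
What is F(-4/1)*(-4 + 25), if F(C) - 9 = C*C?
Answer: 525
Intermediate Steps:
F(C) = 9 + C**2 (F(C) = 9 + C*C = 9 + C**2)
F(-4/1)*(-4 + 25) = (9 + (-4/1)**2)*(-4 + 25) = (9 + (-4*1)**2)*21 = (9 + (-4)**2)*21 = (9 + 16)*21 = 25*21 = 525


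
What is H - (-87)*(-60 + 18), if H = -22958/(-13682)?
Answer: -24985535/6841 ≈ -3652.3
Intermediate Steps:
H = 11479/6841 (H = -22958*(-1/13682) = 11479/6841 ≈ 1.6780)
H - (-87)*(-60 + 18) = 11479/6841 - (-87)*(-60 + 18) = 11479/6841 - (-87)*(-42) = 11479/6841 - 1*3654 = 11479/6841 - 3654 = -24985535/6841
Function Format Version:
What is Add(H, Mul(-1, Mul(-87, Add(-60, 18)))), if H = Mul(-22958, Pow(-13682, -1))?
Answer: Rational(-24985535, 6841) ≈ -3652.3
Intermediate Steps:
H = Rational(11479, 6841) (H = Mul(-22958, Rational(-1, 13682)) = Rational(11479, 6841) ≈ 1.6780)
Add(H, Mul(-1, Mul(-87, Add(-60, 18)))) = Add(Rational(11479, 6841), Mul(-1, Mul(-87, Add(-60, 18)))) = Add(Rational(11479, 6841), Mul(-1, Mul(-87, -42))) = Add(Rational(11479, 6841), Mul(-1, 3654)) = Add(Rational(11479, 6841), -3654) = Rational(-24985535, 6841)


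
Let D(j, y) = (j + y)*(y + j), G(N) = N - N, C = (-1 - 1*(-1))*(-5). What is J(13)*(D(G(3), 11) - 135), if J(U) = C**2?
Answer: 0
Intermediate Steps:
C = 0 (C = (-1 + 1)*(-5) = 0*(-5) = 0)
J(U) = 0 (J(U) = 0**2 = 0)
G(N) = 0
D(j, y) = (j + y)**2 (D(j, y) = (j + y)*(j + y) = (j + y)**2)
J(13)*(D(G(3), 11) - 135) = 0*((0 + 11)**2 - 135) = 0*(11**2 - 135) = 0*(121 - 135) = 0*(-14) = 0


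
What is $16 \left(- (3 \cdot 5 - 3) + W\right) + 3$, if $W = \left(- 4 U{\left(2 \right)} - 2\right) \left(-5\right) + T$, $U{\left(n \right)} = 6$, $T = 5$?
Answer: $1971$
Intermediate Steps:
$W = 135$ ($W = \left(\left(-4\right) 6 - 2\right) \left(-5\right) + 5 = \left(-24 - 2\right) \left(-5\right) + 5 = \left(-26\right) \left(-5\right) + 5 = 130 + 5 = 135$)
$16 \left(- (3 \cdot 5 - 3) + W\right) + 3 = 16 \left(- (3 \cdot 5 - 3) + 135\right) + 3 = 16 \left(- (15 - 3) + 135\right) + 3 = 16 \left(\left(-1\right) 12 + 135\right) + 3 = 16 \left(-12 + 135\right) + 3 = 16 \cdot 123 + 3 = 1968 + 3 = 1971$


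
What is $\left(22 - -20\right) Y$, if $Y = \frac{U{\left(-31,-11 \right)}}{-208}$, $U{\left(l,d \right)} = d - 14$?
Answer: $\frac{525}{104} \approx 5.0481$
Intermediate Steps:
$U{\left(l,d \right)} = -14 + d$
$Y = \frac{25}{208}$ ($Y = \frac{-14 - 11}{-208} = \left(-25\right) \left(- \frac{1}{208}\right) = \frac{25}{208} \approx 0.12019$)
$\left(22 - -20\right) Y = \left(22 - -20\right) \frac{25}{208} = \left(22 + 20\right) \frac{25}{208} = 42 \cdot \frac{25}{208} = \frac{525}{104}$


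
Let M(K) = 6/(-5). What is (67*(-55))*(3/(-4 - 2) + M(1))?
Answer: 12529/2 ≈ 6264.5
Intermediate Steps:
M(K) = -6/5 (M(K) = 6*(-1/5) = -6/5)
(67*(-55))*(3/(-4 - 2) + M(1)) = (67*(-55))*(3/(-4 - 2) - 6/5) = -3685*(3/(-6) - 6/5) = -3685*(-1/6*3 - 6/5) = -3685*(-1/2 - 6/5) = -3685*(-17/10) = 12529/2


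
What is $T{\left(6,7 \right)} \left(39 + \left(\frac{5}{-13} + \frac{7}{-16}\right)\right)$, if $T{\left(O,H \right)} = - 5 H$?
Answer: $- \frac{277935}{208} \approx -1336.2$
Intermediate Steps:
$T{\left(6,7 \right)} \left(39 + \left(\frac{5}{-13} + \frac{7}{-16}\right)\right) = \left(-5\right) 7 \left(39 + \left(\frac{5}{-13} + \frac{7}{-16}\right)\right) = - 35 \left(39 + \left(5 \left(- \frac{1}{13}\right) + 7 \left(- \frac{1}{16}\right)\right)\right) = - 35 \left(39 - \frac{171}{208}\right) = \left(-35\right) \frac{7941}{208} = - \frac{277935}{208}$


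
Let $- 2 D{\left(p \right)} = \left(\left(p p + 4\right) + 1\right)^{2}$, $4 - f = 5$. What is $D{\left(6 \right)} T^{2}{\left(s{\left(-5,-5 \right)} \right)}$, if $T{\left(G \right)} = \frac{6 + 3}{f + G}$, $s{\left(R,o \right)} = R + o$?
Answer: $- \frac{136161}{242} \approx -562.65$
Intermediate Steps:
$f = -1$ ($f = 4 - 5 = -1$)
$D{\left(p \right)} = - \frac{\left(5 + p^{2}\right)^{2}}{2}$ ($D{\left(p \right)} = - \frac{\left(\left(p p + 4\right) + 1\right)^{2}}{2} = - \frac{\left(\left(p^{2} + 4\right) + 1\right)^{2}}{2} = - \frac{\left(\left(4 + p^{2}\right) + 1\right)^{2}}{2} = - \frac{\left(5 + p^{2}\right)^{2}}{2}$)
$T{\left(G \right)} = \frac{9}{-1 + G}$ ($T{\left(G \right)} = \frac{6 + 3}{-1 + G} = \frac{9}{-1 + G}$)
$D{\left(6 \right)} T^{2}{\left(s{\left(-5,-5 \right)} \right)} = - \frac{\left(5 + 6^{2}\right)^{2}}{2} \left(\frac{9}{-1 - 10}\right)^{2} = - \frac{\left(5 + 36\right)^{2}}{2} \left(\frac{9}{-1 - 10}\right)^{2} = - \frac{41^{2}}{2} \left(\frac{9}{-11}\right)^{2} = \left(- \frac{1}{2}\right) 1681 \left(9 \left(- \frac{1}{11}\right)\right)^{2} = - \frac{1681 \left(- \frac{9}{11}\right)^{2}}{2} = \left(- \frac{1681}{2}\right) \frac{81}{121} = - \frac{136161}{242}$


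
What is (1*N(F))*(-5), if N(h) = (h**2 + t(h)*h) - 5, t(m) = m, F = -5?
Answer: -225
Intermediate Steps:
N(h) = -5 + 2*h**2 (N(h) = (h**2 + h*h) - 5 = (h**2 + h**2) - 5 = 2*h**2 - 5 = -5 + 2*h**2)
(1*N(F))*(-5) = (1*(-5 + 2*(-5)**2))*(-5) = (1*(-5 + 2*25))*(-5) = (1*(-5 + 50))*(-5) = (1*45)*(-5) = 45*(-5) = -225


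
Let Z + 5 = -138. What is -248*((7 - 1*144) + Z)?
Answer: 69440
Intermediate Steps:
Z = -143 (Z = -5 - 138 = -143)
-248*((7 - 1*144) + Z) = -248*((7 - 1*144) - 143) = -248*((7 - 144) - 143) = -248*(-137 - 143) = -248*(-280) = 69440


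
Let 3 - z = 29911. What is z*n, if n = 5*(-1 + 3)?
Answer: -299080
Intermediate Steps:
n = 10 (n = 5*2 = 10)
z = -29908 (z = 3 - 1*29911 = 3 - 29911 = -29908)
z*n = -29908*10 = -299080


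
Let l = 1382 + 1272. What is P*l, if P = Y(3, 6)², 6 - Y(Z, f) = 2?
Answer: 42464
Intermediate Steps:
l = 2654
Y(Z, f) = 4 (Y(Z, f) = 6 - 1*2 = 6 - 2 = 4)
P = 16 (P = 4² = 16)
P*l = 16*2654 = 42464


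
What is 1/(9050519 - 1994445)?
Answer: 1/7056074 ≈ 1.4172e-7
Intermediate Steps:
1/(9050519 - 1994445) = 1/7056074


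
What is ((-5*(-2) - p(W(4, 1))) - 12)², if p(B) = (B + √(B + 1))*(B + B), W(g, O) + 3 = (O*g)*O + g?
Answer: 3304 + 1040*√6 ≈ 5851.5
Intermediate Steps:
W(g, O) = -3 + g + g*O² (W(g, O) = -3 + ((O*g)*O + g) = -3 + (g*O² + g) = -3 + (g + g*O²) = -3 + g + g*O²)
p(B) = 2*B*(B + √(1 + B)) (p(B) = (B + √(1 + B))*(2*B) = 2*B*(B + √(1 + B)))
((-5*(-2) - p(W(4, 1))) - 12)² = ((-5*(-2) - 2*(-3 + 4 + 4*1²)*((-3 + 4 + 4*1²) + √(1 + (-3 + 4 + 4*1²)))) - 12)² = ((10 - 2*(-3 + 4 + 4*1)*((-3 + 4 + 4*1) + √(1 + (-3 + 4 + 4*1)))) - 12)² = ((10 - 2*(-3 + 4 + 4)*((-3 + 4 + 4) + √(1 + (-3 + 4 + 4)))) - 12)² = ((10 - 2*5*(5 + √(1 + 5))) - 12)² = ((10 - 2*5*(5 + √6)) - 12)² = ((10 - (50 + 10*√6)) - 12)² = ((10 + (-50 - 10*√6)) - 12)² = ((-40 - 10*√6) - 12)² = (-52 - 10*√6)²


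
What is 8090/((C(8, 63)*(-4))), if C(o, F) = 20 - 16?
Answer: -4045/8 ≈ -505.63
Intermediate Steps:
C(o, F) = 4
8090/((C(8, 63)*(-4))) = 8090/((4*(-4))) = 8090/(-16) = 8090*(-1/16) = -4045/8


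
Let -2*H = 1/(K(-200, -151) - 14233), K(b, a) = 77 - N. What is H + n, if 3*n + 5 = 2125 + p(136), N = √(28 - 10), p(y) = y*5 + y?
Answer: 294175933441/300588477 - 3*√2/400784636 ≈ 978.67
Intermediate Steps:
p(y) = 6*y (p(y) = 5*y + y = 6*y)
N = 3*√2 (N = √18 = 3*√2 ≈ 4.2426)
n = 2936/3 (n = -5/3 + (2125 + 6*136)/3 = -5/3 + (2125 + 816)/3 = -5/3 + (⅓)*2941 = -5/3 + 2941/3 = 2936/3 ≈ 978.67)
K(b, a) = 77 - 3*√2
H = -1/(2*(-14156 - 3*√2)) (H = -1/(2*((77 - 3*√2) - 14233)) = -1/(2*(-14156 - 3*√2)) ≈ 3.5310e-5)
H + n = (3539/100196159 - 3*√2/400784636) + 2936/3 = 294175933441/300588477 - 3*√2/400784636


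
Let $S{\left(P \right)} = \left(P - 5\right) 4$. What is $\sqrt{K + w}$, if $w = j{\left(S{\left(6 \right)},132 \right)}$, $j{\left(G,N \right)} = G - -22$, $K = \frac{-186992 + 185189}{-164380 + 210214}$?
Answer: $\frac{\sqrt{6059667306}}{15278} \approx 5.0952$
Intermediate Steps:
$S{\left(P \right)} = -20 + 4 P$ ($S{\left(P \right)} = \left(-5 + P\right) 4 = -20 + 4 P$)
$K = - \frac{601}{15278}$ ($K = - \frac{1803}{45834} = \left(-1803\right) \frac{1}{45834} = - \frac{601}{15278} \approx -0.039338$)
$j{\left(G,N \right)} = 22 + G$ ($j{\left(G,N \right)} = G + 22 = 22 + G$)
$w = 26$ ($w = 22 + \left(-20 + 4 \cdot 6\right) = 22 + \left(-20 + 24\right) = 22 + 4 = 26$)
$\sqrt{K + w} = \sqrt{- \frac{601}{15278} + 26} = \sqrt{\frac{396627}{15278}} = \frac{\sqrt{6059667306}}{15278}$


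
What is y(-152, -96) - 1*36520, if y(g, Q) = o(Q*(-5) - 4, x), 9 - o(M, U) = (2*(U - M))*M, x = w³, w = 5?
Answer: 297641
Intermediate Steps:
x = 125 (x = 5³ = 125)
o(M, U) = 9 - M*(-2*M + 2*U) (o(M, U) = 9 - 2*(U - M)*M = 9 - (-2*M + 2*U)*M = 9 - M*(-2*M + 2*U))
y(g, Q) = 1009 + 2*(-4 - 5*Q)² + 1250*Q (y(g, Q) = 9 + 2*(Q*(-5) - 4)² - 2*(Q*(-5) - 4)*125 = 9 + 2*(-5*Q - 4)² - 2*(-5*Q - 4)*125 = 9 + 2*(-4 - 5*Q)² - 2*(-4 - 5*Q)*125 = 9 + 2*(-4 - 5*Q)² + (1000 + 1250*Q) = 1009 + 2*(-4 - 5*Q)² + 1250*Q)
y(-152, -96) - 1*36520 = (1041 + 50*(-96)² + 1330*(-96)) - 1*36520 = (1041 + 50*9216 - 127680) - 36520 = (1041 + 460800 - 127680) - 36520 = 334161 - 36520 = 297641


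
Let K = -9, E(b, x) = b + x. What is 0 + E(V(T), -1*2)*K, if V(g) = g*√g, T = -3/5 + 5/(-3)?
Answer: 18 + 34*I*√510/25 ≈ 18.0 + 30.713*I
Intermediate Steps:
T = -34/15 (T = -3*⅕ + 5*(-⅓) = -⅗ - 5/3 = -34/15 ≈ -2.2667)
V(g) = g^(3/2)
0 + E(V(T), -1*2)*K = 0 + ((-34/15)^(3/2) - 1*2)*(-9) = 0 + (-34*I*√510/225 - 2)*(-9) = 0 + (-2 - 34*I*√510/225)*(-9) = 0 + (18 + 34*I*√510/25) = 18 + 34*I*√510/25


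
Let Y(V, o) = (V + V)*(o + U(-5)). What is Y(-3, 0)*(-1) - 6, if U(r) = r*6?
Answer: -186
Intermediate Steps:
U(r) = 6*r
Y(V, o) = 2*V*(-30 + o) (Y(V, o) = (V + V)*(o + 6*(-5)) = (2*V)*(o - 30) = (2*V)*(-30 + o) = 2*V*(-30 + o))
Y(-3, 0)*(-1) - 6 = (2*(-3)*(-30 + 0))*(-1) - 6 = (2*(-3)*(-30))*(-1) - 6 = 180*(-1) - 6 = -180 - 6 = -186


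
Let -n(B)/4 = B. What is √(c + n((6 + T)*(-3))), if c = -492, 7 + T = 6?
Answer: 12*I*√3 ≈ 20.785*I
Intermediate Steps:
T = -1 (T = -7 + 6 = -1)
n(B) = -4*B
√(c + n((6 + T)*(-3))) = √(-492 - 4*(6 - 1)*(-3)) = √(-492 - 20*(-3)) = √(-492 - 4*(-15)) = √(-492 + 60) = √(-432) = 12*I*√3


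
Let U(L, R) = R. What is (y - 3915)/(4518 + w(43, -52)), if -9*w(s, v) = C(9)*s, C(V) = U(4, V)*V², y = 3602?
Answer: -313/1035 ≈ -0.30242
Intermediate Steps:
C(V) = V³ (C(V) = V*V² = V³)
w(s, v) = -81*s (w(s, v) = -9³*s/9 = -81*s)
(y - 3915)/(4518 + w(43, -52)) = (3602 - 3915)/(4518 - 81*43) = -313/(4518 - 3483) = -313/1035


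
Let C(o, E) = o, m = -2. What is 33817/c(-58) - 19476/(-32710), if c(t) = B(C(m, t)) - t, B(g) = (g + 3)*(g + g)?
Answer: 553602887/883170 ≈ 626.84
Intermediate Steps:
B(g) = 2*g*(3 + g) (B(g) = (3 + g)*(2*g) = 2*g*(3 + g))
c(t) = -4 - t (c(t) = 2*(-2)*(3 - 2) - t = 2*(-2)*1 - t = -4 - t)
33817/c(-58) - 19476/(-32710) = 33817/(-4 - 1*(-58)) - 19476/(-32710) = 33817/(-4 + 58) - 19476*(-1/32710) = 33817/54 + 9738/16355 = 553602887/883170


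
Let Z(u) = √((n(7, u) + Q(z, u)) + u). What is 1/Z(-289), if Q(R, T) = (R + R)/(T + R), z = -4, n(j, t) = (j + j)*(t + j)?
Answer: -I*√40415541/413811 ≈ -0.015363*I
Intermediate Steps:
n(j, t) = 2*j*(j + t) (n(j, t) = (2*j)*(j + t) = 2*j*(j + t))
Q(R, T) = 2*R/(R + T) (Q(R, T) = (2*R)/(R + T) = 2*R/(R + T))
Z(u) = √(98 - 8/(-4 + u) + 15*u) (Z(u) = √((2*7*(7 + u) + 2*(-4)/(-4 + u)) + u) = √(((98 + 14*u) - 8/(-4 + u)) + u) = √((98 - 8/(-4 + u) + 14*u) + u) = √(98 - 8/(-4 + u) + 15*u))
1/Z(-289) = 1/(√((-8 + (-4 - 289)*(98 + 15*(-289)))/(-4 - 289))) = 1/(√((-8 - 293*(98 - 4335))/(-293))) = 1/(√(-(-8 - 293*(-4237))/293)) = 1/(√(-(-8 + 1241441)/293)) = 1/(√(-1/293*1241433)) = 1/(√(-1241433/293)) = 1/(3*I*√40415541/293) = -I*√40415541/413811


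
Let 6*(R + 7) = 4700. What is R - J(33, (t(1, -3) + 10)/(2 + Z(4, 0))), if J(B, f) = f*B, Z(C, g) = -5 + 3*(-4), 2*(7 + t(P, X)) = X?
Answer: 23389/30 ≈ 779.63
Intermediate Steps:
t(P, X) = -7 + X/2
Z(C, g) = -17 (Z(C, g) = -5 - 12 = -17)
R = 2329/3 (R = -7 + (⅙)*4700 = -7 + 2350/3 = 2329/3 ≈ 776.33)
J(B, f) = B*f
R - J(33, (t(1, -3) + 10)/(2 + Z(4, 0))) = 2329/3 - 33*((-7 + (½)*(-3)) + 10)/(2 - 17) = 2329/3 - 33*((-7 - 3/2) + 10)/(-15) = 2329/3 - 33*(-17/2 + 10)*(-1/15) = 2329/3 - 33*(3/2)*(-1/15) = 2329/3 - 33*(-1)/10 = 2329/3 - 1*(-33/10) = 2329/3 + 33/10 = 23389/30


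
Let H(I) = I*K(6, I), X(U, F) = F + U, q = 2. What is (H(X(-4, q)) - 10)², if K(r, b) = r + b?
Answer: 324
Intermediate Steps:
K(r, b) = b + r
H(I) = I*(6 + I) (H(I) = I*(I + 6) = I*(6 + I))
(H(X(-4, q)) - 10)² = ((2 - 4)*(6 + (2 - 4)) - 10)² = (-2*(6 - 2) - 10)² = (-2*4 - 10)² = (-8 - 10)² = (-18)² = 324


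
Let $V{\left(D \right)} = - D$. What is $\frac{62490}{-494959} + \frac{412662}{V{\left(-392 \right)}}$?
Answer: $\frac{102113137389}{97011964} \approx 1052.6$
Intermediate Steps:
$\frac{62490}{-494959} + \frac{412662}{V{\left(-392 \right)}} = \frac{62490}{-494959} + \frac{412662}{\left(-1\right) \left(-392\right)} = 62490 \left(- \frac{1}{494959}\right) + \frac{412662}{392} = - \frac{62490}{494959} + 412662 \cdot \frac{1}{392} = - \frac{62490}{494959} + \frac{206331}{196} = \frac{102113137389}{97011964}$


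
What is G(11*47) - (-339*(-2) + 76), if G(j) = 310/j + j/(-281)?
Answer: -109719037/145277 ≈ -755.24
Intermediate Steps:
G(j) = 310/j - j/281 (G(j) = 310/j + j*(-1/281) = 310/j - j/281)
G(11*47) - (-339*(-2) + 76) = (310/((11*47)) - 11*47/281) - (-339*(-2) + 76) = (310/517 - 1/281*517) - (678 + 76) = (310*(1/517) - 517/281) - 1*754 = (310/517 - 517/281) - 754 = -180179/145277 - 754 = -109719037/145277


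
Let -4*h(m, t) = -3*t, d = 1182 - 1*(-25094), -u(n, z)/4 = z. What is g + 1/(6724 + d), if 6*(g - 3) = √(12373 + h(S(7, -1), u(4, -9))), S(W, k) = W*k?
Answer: 99001/33000 + 10*√31/3 ≈ 21.559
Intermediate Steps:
u(n, z) = -4*z
d = 26276 (d = 1182 + 25094 = 26276)
h(m, t) = 3*t/4 (h(m, t) = -(-3)*t/4 = 3*t/4)
g = 3 + 10*√31/3 (g = 3 + √(12373 + 3*(-4*(-9))/4)/6 = 3 + √(12373 + (¾)*36)/6 = 3 + √(12373 + 27)/6 = 3 + √12400/6 = 3 + (20*√31)/6 = 3 + 10*√31/3 ≈ 21.559)
g + 1/(6724 + d) = (3 + 10*√31/3) + 1/(6724 + 26276) = (3 + 10*√31/3) + 1/33000 = 99001/33000 + 10*√31/3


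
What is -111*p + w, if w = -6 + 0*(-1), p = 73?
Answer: -8109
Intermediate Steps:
w = -6 (w = -6 + 0 = -6)
-111*p + w = -111*73 - 6 = -8103 - 6 = -8109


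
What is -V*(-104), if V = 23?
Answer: 2392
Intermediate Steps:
-V*(-104) = -1*23*(-104) = -23*(-104) = 2392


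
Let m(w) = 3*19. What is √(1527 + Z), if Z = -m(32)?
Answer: 7*√30 ≈ 38.341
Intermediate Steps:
m(w) = 57
Z = -57 (Z = -1*57 = -57)
√(1527 + Z) = √(1527 - 57) = √1470 = 7*√30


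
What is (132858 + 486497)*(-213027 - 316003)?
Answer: -327657375650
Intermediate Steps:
(132858 + 486497)*(-213027 - 316003) = 619355*(-529030) = -327657375650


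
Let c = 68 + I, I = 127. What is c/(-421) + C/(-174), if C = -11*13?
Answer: 26273/73254 ≈ 0.35866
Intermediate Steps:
C = -143
c = 195 (c = 68 + 127 = 195)
c/(-421) + C/(-174) = 195/(-421) - 143/(-174) = 195*(-1/421) - 143*(-1/174) = -195/421 + 143/174 = 26273/73254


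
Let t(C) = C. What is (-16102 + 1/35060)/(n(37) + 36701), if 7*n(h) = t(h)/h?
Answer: -3951752833/9007194480 ≈ -0.43873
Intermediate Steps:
n(h) = ⅐ (n(h) = (h/h)/7 = (⅐)*1 = ⅐)
(-16102 + 1/35060)/(n(37) + 36701) = (-16102 + 1/35060)/(⅐ + 36701) = (-16102 + 1/35060)/(256908/7) = -564536119/35060*7/256908 = -3951752833/9007194480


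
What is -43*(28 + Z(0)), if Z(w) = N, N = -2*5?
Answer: -774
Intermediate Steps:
N = -10
Z(w) = -10
-43*(28 + Z(0)) = -43*(28 - 10) = -43*18 = -774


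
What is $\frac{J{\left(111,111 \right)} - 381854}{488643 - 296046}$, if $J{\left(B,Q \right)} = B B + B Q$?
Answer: $- \frac{357212}{192597} \approx -1.8547$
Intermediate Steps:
$J{\left(B,Q \right)} = B^{2} + B Q$
$\frac{J{\left(111,111 \right)} - 381854}{488643 - 296046} = \frac{111 \left(111 + 111\right) - 381854}{488643 - 296046} = \frac{111 \cdot 222 - 381854}{192597} = \left(24642 - 381854\right) \frac{1}{192597} = \left(-357212\right) \frac{1}{192597} = - \frac{357212}{192597}$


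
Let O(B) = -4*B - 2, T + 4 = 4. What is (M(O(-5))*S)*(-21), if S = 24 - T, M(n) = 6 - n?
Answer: 6048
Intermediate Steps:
T = 0 (T = -4 + 4 = 0)
O(B) = -2 - 4*B
S = 24 (S = 24 - 1*0 = 24 + 0 = 24)
(M(O(-5))*S)*(-21) = ((6 - (-2 - 4*(-5)))*24)*(-21) = ((6 - (-2 + 20))*24)*(-21) = ((6 - 1*18)*24)*(-21) = ((6 - 18)*24)*(-21) = -12*24*(-21) = -288*(-21) = 6048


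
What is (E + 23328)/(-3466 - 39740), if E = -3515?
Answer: -19813/43206 ≈ -0.45857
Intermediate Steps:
(E + 23328)/(-3466 - 39740) = (-3515 + 23328)/(-3466 - 39740) = 19813/(-43206) = 19813*(-1/43206) = -19813/43206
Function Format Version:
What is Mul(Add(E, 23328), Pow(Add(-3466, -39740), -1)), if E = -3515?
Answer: Rational(-19813, 43206) ≈ -0.45857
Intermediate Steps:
Mul(Add(E, 23328), Pow(Add(-3466, -39740), -1)) = Mul(Add(-3515, 23328), Pow(Add(-3466, -39740), -1)) = Mul(19813, Pow(-43206, -1)) = Mul(19813, Rational(-1, 43206)) = Rational(-19813, 43206)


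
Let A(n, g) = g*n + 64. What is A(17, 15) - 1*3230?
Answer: -2911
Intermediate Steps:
A(n, g) = 64 + g*n
A(17, 15) - 1*3230 = (64 + 15*17) - 1*3230 = (64 + 255) - 3230 = 319 - 3230 = -2911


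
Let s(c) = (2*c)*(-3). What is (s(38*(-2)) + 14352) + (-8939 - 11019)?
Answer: -5150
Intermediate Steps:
s(c) = -6*c
(s(38*(-2)) + 14352) + (-8939 - 11019) = (-228*(-2) + 14352) + (-8939 - 11019) = (-6*(-76) + 14352) - 19958 = (456 + 14352) - 19958 = 14808 - 19958 = -5150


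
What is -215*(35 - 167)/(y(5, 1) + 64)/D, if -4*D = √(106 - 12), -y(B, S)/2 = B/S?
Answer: -9460*√94/423 ≈ -216.83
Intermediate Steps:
y(B, S) = -2*B/S
D = -√94/4 (D = -√(106 - 12)/4 = -√94/4 ≈ -2.4238)
-215*(35 - 167)/(y(5, 1) + 64)/D = -215*(35 - 167)/(-2*5/1 + 64)/((-√94/4)) = -215*(-132/(-2*5*1 + 64))*(-2*√94/47) = -215*(-132/(-10 + 64))*(-2*√94/47) = -215*(-132/54)*(-2*√94/47) = -215*(-132*1/54)*(-2*√94/47) = -(-4730)*(-2*√94/47)/9 = -9460*√94/423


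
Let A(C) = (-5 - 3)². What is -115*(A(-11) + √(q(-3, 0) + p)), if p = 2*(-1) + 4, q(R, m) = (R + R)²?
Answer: -7360 - 115*√38 ≈ -8068.9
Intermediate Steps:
A(C) = 64 (A(C) = (-8)² = 64)
q(R, m) = 4*R² (q(R, m) = (2*R)² = 4*R²)
p = 2 (p = -2 + 4 = 2)
-115*(A(-11) + √(q(-3, 0) + p)) = -115*(64 + √(4*(-3)² + 2)) = -115*(64 + √(4*9 + 2)) = -115*(64 + √(36 + 2)) = -115*(64 + √38) = -7360 - 115*√38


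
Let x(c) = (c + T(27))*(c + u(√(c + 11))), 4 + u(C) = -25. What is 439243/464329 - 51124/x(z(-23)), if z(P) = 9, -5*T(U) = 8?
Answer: 5950840940/17180173 ≈ 346.38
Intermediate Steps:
u(C) = -29 (u(C) = -4 - 25 = -29)
T(U) = -8/5 (T(U) = -⅕*8 = -8/5)
x(c) = (-29 + c)*(-8/5 + c) (x(c) = (c - 8/5)*(c - 29) = (-8/5 + c)*(-29 + c) = (-29 + c)*(-8/5 + c))
439243/464329 - 51124/x(z(-23)) = 439243/464329 - 51124/(232/5 + 9² - 153/5*9) = 439243*(1/464329) - 51124/(232/5 + 81 - 1377/5) = 439243/464329 - 51124/(-148) = 439243/464329 - 51124*(-1/148) = 439243/464329 + 12781/37 = 5950840940/17180173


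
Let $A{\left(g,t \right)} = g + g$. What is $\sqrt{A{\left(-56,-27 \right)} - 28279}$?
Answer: $i \sqrt{28391} \approx 168.5 i$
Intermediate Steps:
$A{\left(g,t \right)} = 2 g$
$\sqrt{A{\left(-56,-27 \right)} - 28279} = \sqrt{2 \left(-56\right) - 28279} = \sqrt{-112 - 28279} = \sqrt{-28391} = i \sqrt{28391}$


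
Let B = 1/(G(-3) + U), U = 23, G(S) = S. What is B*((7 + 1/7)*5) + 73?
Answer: 1047/14 ≈ 74.786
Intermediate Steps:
B = 1/20 (B = 1/(-3 + 23) = 1/20 ≈ 0.050000)
B*((7 + 1/7)*5) + 73 = ((7 + 1/7)*5)/20 + 73 = ((7 + ⅐)*5)/20 + 73 = ((50/7)*5)/20 + 73 = (1/20)*(250/7) + 73 = 25/14 + 73 = 1047/14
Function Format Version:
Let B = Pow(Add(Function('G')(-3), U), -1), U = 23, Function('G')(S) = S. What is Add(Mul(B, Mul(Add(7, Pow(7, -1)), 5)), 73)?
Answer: Rational(1047, 14) ≈ 74.786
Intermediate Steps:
B = Rational(1, 20) (B = Pow(Add(-3, 23), -1) = Pow(20, -1) = Rational(1, 20) ≈ 0.050000)
Add(Mul(B, Mul(Add(7, Pow(7, -1)), 5)), 73) = Add(Mul(Rational(1, 20), Mul(Add(7, Pow(7, -1)), 5)), 73) = Add(Mul(Rational(1, 20), Mul(Add(7, Rational(1, 7)), 5)), 73) = Add(Mul(Rational(1, 20), Mul(Rational(50, 7), 5)), 73) = Add(Mul(Rational(1, 20), Rational(250, 7)), 73) = Add(Rational(25, 14), 73) = Rational(1047, 14)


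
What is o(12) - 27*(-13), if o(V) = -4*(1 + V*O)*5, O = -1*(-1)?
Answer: 91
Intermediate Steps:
O = 1
o(V) = -20 - 20*V (o(V) = -4*(1 + V*1)*5 = -4*(1 + V)*5 = (-4 - 4*V)*5 = -20 - 20*V)
o(12) - 27*(-13) = (-20 - 20*12) - 27*(-13) = (-20 - 240) + 351 = -260 + 351 = 91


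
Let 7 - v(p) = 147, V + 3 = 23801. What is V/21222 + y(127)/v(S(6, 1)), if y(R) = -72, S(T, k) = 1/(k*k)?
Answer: 607463/371385 ≈ 1.6357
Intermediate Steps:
S(T, k) = k**(-2) (S(T, k) = 1/(k**2) = k**(-2))
V = 23798 (V = -3 + 23801 = 23798)
v(p) = -140 (v(p) = 7 - 1*147 = 7 - 147 = -140)
V/21222 + y(127)/v(S(6, 1)) = 23798/21222 - 72/(-140) = 23798*(1/21222) - 72*(-1/140) = 11899/10611 + 18/35 = 607463/371385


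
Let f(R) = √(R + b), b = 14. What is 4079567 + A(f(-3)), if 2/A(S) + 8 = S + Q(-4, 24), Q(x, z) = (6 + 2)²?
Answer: 12748646987/3125 - 2*√11/3125 ≈ 4.0796e+6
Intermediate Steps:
Q(x, z) = 64 (Q(x, z) = 8² = 64)
f(R) = √(14 + R) (f(R) = √(R + 14) = √(14 + R))
A(S) = 2/(56 + S) (A(S) = 2/(-8 + (S + 64)) = 2/(-8 + (64 + S)) = 2/(56 + S))
4079567 + A(f(-3)) = 4079567 + 2/(56 + √(14 - 3)) = 4079567 + 2/(56 + √11)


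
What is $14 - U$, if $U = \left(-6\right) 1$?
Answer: $20$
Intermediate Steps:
$U = -6$
$14 - U = 14 - -6 = 14 + 6 = 20$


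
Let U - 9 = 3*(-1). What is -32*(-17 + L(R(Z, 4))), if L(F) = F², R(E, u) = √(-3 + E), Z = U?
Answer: 448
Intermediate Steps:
U = 6 (U = 9 + 3*(-1) = 9 - 3 = 6)
Z = 6
-32*(-17 + L(R(Z, 4))) = -32*(-17 + (√(-3 + 6))²) = -32*(-17 + (√3)²) = -32*(-17 + 3) = -32*(-14) = 448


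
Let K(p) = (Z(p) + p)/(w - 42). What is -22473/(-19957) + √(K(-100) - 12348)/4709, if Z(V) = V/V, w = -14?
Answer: 22473/19957 + 3*I*√1075494/131852 ≈ 1.1261 + 0.023596*I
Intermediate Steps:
Z(V) = 1
K(p) = -1/56 - p/56 (K(p) = (1 + p)/(-14 - 42) = (1 + p)/(-56) = (1 + p)*(-1/56) = -1/56 - p/56)
-22473/(-19957) + √(K(-100) - 12348)/4709 = -22473/(-19957) + √((-1/56 - 1/56*(-100)) - 12348)/4709 = -22473*(-1/19957) + √((-1/56 + 25/14) - 12348)*(1/4709) = 22473/19957 + √(99/56 - 12348)*(1/4709) = 22473/19957 + √(-691389/56)*(1/4709) = 22473/19957 + (3*I*√1075494/28)*(1/4709) = 22473/19957 + 3*I*√1075494/131852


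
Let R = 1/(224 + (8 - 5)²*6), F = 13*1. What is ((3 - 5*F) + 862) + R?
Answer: 222401/278 ≈ 800.00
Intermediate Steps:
F = 13
R = 1/278 (R = 1/(224 + 3²*6) = 1/(224 + 9*6) = 1/(224 + 54) = 1/278 ≈ 0.0035971)
((3 - 5*F) + 862) + R = ((3 - 5*13) + 862) + 1/278 = ((3 - 65) + 862) + 1/278 = (-62 + 862) + 1/278 = 800 + 1/278 = 222401/278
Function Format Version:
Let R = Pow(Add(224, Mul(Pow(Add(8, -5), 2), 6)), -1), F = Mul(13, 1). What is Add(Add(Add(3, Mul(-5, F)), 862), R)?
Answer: Rational(222401, 278) ≈ 800.00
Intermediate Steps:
F = 13
R = Rational(1, 278) (R = Pow(Add(224, Mul(Pow(3, 2), 6)), -1) = Pow(Add(224, Mul(9, 6)), -1) = Pow(Add(224, 54), -1) = Pow(278, -1) = Rational(1, 278) ≈ 0.0035971)
Add(Add(Add(3, Mul(-5, F)), 862), R) = Add(Add(Add(3, Mul(-5, 13)), 862), Rational(1, 278)) = Add(Add(Add(3, -65), 862), Rational(1, 278)) = Add(Add(-62, 862), Rational(1, 278)) = Add(800, Rational(1, 278)) = Rational(222401, 278)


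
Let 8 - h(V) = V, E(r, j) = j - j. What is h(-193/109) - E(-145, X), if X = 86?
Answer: 1065/109 ≈ 9.7706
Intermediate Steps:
E(r, j) = 0
h(V) = 8 - V
h(-193/109) - E(-145, X) = (8 - (-193)/109) - 1*0 = (8 - (-193)/109) + 0 = (8 - 1*(-193/109)) + 0 = (8 + 193/109) + 0 = 1065/109 + 0 = 1065/109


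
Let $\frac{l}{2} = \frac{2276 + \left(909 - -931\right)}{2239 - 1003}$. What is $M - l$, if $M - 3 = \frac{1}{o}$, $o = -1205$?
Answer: $- \frac{454388}{124115} \approx -3.661$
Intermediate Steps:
$l = \frac{686}{103}$ ($l = 2 \frac{2276 + \left(909 - -931\right)}{2239 - 1003} = 2 \frac{2276 + \left(909 + 931\right)}{1236} = 2 \left(2276 + 1840\right) \frac{1}{1236} = 2 \cdot 4116 \cdot \frac{1}{1236} = 2 \cdot \frac{343}{103} = \frac{686}{103} \approx 6.6602$)
$M = \frac{3614}{1205}$ ($M = 3 + \frac{1}{-1205} = 3 - \frac{1}{1205} = \frac{3614}{1205} \approx 2.9992$)
$M - l = \frac{3614}{1205} - \frac{686}{103} = - \frac{454388}{124115}$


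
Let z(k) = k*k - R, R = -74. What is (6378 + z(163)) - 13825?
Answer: 19196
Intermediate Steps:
z(k) = 74 + k**2 (z(k) = k*k - 1*(-74) = k**2 + 74 = 74 + k**2)
(6378 + z(163)) - 13825 = (6378 + (74 + 163**2)) - 13825 = (6378 + (74 + 26569)) - 13825 = (6378 + 26643) - 13825 = 33021 - 13825 = 19196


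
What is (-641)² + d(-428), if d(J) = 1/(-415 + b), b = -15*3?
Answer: 189005259/460 ≈ 4.1088e+5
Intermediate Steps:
b = -45
d(J) = -1/460 (d(J) = 1/(-415 - 45) = 1/(-460) = -1/460)
(-641)² + d(-428) = (-641)² - 1/460 = 410881 - 1/460 = 189005259/460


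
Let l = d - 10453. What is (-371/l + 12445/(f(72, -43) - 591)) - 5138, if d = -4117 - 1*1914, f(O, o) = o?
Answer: -85017991/16484 ≈ -5157.6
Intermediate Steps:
d = -6031 (d = -4117 - 1914 = -6031)
l = -16484 (l = -6031 - 10453 = -16484)
(-371/l + 12445/(f(72, -43) - 591)) - 5138 = (-371/(-16484) + 12445/(-43 - 591)) - 5138 = (-371*(-1/16484) + 12445/(-634)) - 5138 = (371/16484 + 12445*(-1/634)) - 5138 = (371/16484 - 12445/634) - 5138 = -323199/16484 - 5138 = -85017991/16484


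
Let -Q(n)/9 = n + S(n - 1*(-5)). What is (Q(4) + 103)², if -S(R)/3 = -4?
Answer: 1681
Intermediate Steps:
S(R) = 12 (S(R) = -3*(-4) = 12)
Q(n) = -108 - 9*n (Q(n) = -9*(n + 12) = -9*(12 + n) = -108 - 9*n)
(Q(4) + 103)² = ((-108 - 9*4) + 103)² = ((-108 - 36) + 103)² = (-144 + 103)² = (-41)² = 1681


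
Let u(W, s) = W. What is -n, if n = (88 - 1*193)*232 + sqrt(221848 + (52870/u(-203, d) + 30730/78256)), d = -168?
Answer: 24360 - sqrt(3495051041165475582)/3971492 ≈ 23889.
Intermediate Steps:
n = -24360 + sqrt(3495051041165475582)/3971492 (n = (88 - 1*193)*232 + sqrt(221848 + (52870/(-203) + 30730/78256)) = (88 - 193)*232 + sqrt(221848 + (52870*(-1/203) + 30730*(1/78256))) = -105*232 + sqrt(221848 + (-52870/203 + 15365/39128)) = -24360 + sqrt(221848 - 2065578265/7942984) = -24360 + sqrt(1760069536167/7942984) = -24360 + sqrt(3495051041165475582)/3971492 ≈ -23889.)
-n = -(-24360 + sqrt(3495051041165475582)/3971492) = 24360 - sqrt(3495051041165475582)/3971492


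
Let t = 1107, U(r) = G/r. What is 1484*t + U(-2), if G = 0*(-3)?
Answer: 1642788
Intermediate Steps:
G = 0
U(r) = 0 (U(r) = 0/r = 0)
1484*t + U(-2) = 1484*1107 + 0 = 1642788 + 0 = 1642788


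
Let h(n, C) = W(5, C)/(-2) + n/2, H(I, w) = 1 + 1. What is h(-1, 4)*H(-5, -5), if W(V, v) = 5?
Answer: -6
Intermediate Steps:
H(I, w) = 2
h(n, C) = -5/2 + n/2 (h(n, C) = 5/(-2) + n/2 = 5*(-½) + n*(½) = -5/2 + n/2)
h(-1, 4)*H(-5, -5) = (-5/2 + (½)*(-1))*2 = (-5/2 - ½)*2 = -3*2 = -6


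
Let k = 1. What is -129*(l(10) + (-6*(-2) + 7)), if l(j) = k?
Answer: -2580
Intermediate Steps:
l(j) = 1
-129*(l(10) + (-6*(-2) + 7)) = -129*(1 + (-6*(-2) + 7)) = -129*(1 + (12 + 7)) = -129*(1 + 19) = -129*20 = -2580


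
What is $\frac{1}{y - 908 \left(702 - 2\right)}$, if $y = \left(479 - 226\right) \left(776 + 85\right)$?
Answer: $- \frac{1}{417767} \approx -2.3937 \cdot 10^{-6}$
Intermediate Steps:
$y = 217833$ ($y = 253 \cdot 861 = 217833$)
$\frac{1}{y - 908 \left(702 - 2\right)} = \frac{1}{217833 - 908 \left(702 - 2\right)} = \frac{1}{217833 - 635600} = \frac{1}{-417767} = - \frac{1}{417767}$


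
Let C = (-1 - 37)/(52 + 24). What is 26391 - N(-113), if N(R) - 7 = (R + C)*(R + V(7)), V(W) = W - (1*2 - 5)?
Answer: 29387/2 ≈ 14694.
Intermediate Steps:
V(W) = 3 + W (V(W) = W - (2 - 5) = W - 1*(-3) = W + 3 = 3 + W)
C = -½ (C = -38/76 = -38*1/76 = -½ ≈ -0.50000)
N(R) = 7 + (10 + R)*(-½ + R) (N(R) = 7 + (R - ½)*(R + (3 + 7)) = 7 + (-½ + R)*(R + 10) = 7 + (-½ + R)*(10 + R) = 7 + (10 + R)*(-½ + R))
26391 - N(-113) = 26391 - (2 + (-113)² + (19/2)*(-113)) = 26391 - (2 + 12769 - 2147/2) = 26391 - 1*23395/2 = 26391 - 23395/2 = 29387/2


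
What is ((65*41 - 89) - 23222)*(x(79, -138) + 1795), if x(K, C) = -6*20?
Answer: -34582050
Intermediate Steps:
x(K, C) = -120
((65*41 - 89) - 23222)*(x(79, -138) + 1795) = ((65*41 - 89) - 23222)*(-120 + 1795) = ((2665 - 89) - 23222)*1675 = (2576 - 23222)*1675 = -20646*1675 = -34582050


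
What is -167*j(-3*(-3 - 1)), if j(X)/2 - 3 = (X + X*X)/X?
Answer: -5344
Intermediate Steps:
j(X) = 6 + 2*(X + X**2)/X (j(X) = 6 + 2*((X + X*X)/X) = 6 + 2*((X + X**2)/X) = 6 + 2*(X + X**2)/X)
-167*j(-3*(-3 - 1)) = -167*(8 + 2*(-3*(-3 - 1))) = -167*(8 + 2*(-3*(-4))) = -167*(8 + 2*12) = -167*(8 + 24) = -167*32 = -5344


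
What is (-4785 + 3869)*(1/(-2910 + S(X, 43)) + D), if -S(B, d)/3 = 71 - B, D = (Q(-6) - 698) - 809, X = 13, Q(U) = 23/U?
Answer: 355668373/257 ≈ 1.3839e+6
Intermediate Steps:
D = -9065/6 (D = (23/(-6) - 698) - 809 = (23*(-⅙) - 698) - 809 = (-23/6 - 698) - 809 = -4211/6 - 809 = -9065/6 ≈ -1510.8)
S(B, d) = -213 + 3*B (S(B, d) = -3*(71 - B) = -213 + 3*B)
(-4785 + 3869)*(1/(-2910 + S(X, 43)) + D) = (-4785 + 3869)*(1/(-2910 + (-213 + 3*13)) - 9065/6) = -916*(1/(-2910 + (-213 + 39)) - 9065/6) = -916*(1/(-2910 - 174) - 9065/6) = -916*(1/(-3084) - 9065/6) = -916*(-1/3084 - 9065/6) = -916*(-1553137/1028) = 355668373/257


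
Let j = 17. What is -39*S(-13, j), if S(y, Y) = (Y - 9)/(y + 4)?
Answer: 104/3 ≈ 34.667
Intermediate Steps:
S(y, Y) = (-9 + Y)/(4 + y)
-39*S(-13, j) = -39*(-9 + 17)/(4 - 13) = -39*8/(-9) = -(-13)*8/3 = -39*(-8/9) = 104/3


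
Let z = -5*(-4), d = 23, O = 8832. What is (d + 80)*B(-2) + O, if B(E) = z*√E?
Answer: 8832 + 2060*I*√2 ≈ 8832.0 + 2913.3*I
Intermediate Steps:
z = 20
B(E) = 20*√E
(d + 80)*B(-2) + O = (23 + 80)*(20*√(-2)) + 8832 = 103*(20*(I*√2)) + 8832 = 103*(20*I*√2) + 8832 = 2060*I*√2 + 8832 = 8832 + 2060*I*√2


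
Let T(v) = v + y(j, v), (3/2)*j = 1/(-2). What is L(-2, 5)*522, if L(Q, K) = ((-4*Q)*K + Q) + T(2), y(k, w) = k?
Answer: 20706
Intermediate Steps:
j = -⅓ (j = 2*(1/(-2))/3 = 2*(1*(-½))/3 = (⅔)*(-½) = -⅓ ≈ -0.33333)
T(v) = -⅓ + v (T(v) = v - ⅓ = -⅓ + v)
L(Q, K) = 5/3 + Q - 4*K*Q (L(Q, K) = ((-4*Q)*K + Q) + (-⅓ + 2) = (-4*K*Q + Q) + 5/3 = (Q - 4*K*Q) + 5/3 = 5/3 + Q - 4*K*Q)
L(-2, 5)*522 = (5/3 - 2 - 4*5*(-2))*522 = (5/3 - 2 + 40)*522 = (119/3)*522 = 20706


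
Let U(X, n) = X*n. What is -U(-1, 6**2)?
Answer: 36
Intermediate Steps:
-U(-1, 6**2) = -(-1)*6**2 = -(-1)*36 = -1*(-36) = 36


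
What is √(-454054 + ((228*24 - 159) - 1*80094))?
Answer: I*√528835 ≈ 727.21*I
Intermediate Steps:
√(-454054 + ((228*24 - 159) - 1*80094)) = √(-454054 + ((5472 - 159) - 80094)) = √(-454054 + (5313 - 80094)) = √(-454054 - 74781) = √(-528835) = I*√528835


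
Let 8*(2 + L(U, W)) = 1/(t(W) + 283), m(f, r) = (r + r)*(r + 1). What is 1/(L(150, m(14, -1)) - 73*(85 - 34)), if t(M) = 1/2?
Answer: -2268/8448299 ≈ -0.00026846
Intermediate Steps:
t(M) = 1/2
m(f, r) = 2*r*(1 + r) (m(f, r) = (2*r)*(1 + r) = 2*r*(1 + r))
L(U, W) = -4535/2268 (L(U, W) = -2 + 1/(8*(1/2 + 283)) = -2 + 1/(8*(567/2)) = -2 + (1/8)*(2/567) = -2 + 1/2268 = -4535/2268)
1/(L(150, m(14, -1)) - 73*(85 - 34)) = 1/(-4535/2268 - 73*(85 - 34)) = 1/(-4535/2268 - 73*51) = 1/(-4535/2268 - 3723) = 1/(-8448299/2268) = -2268/8448299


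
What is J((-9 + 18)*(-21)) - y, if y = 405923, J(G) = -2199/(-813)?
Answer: -110004400/271 ≈ -4.0592e+5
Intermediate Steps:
J(G) = 733/271 (J(G) = -2199*(-1/813) = 733/271)
J((-9 + 18)*(-21)) - y = 733/271 - 1*405923 = 733/271 - 405923 = -110004400/271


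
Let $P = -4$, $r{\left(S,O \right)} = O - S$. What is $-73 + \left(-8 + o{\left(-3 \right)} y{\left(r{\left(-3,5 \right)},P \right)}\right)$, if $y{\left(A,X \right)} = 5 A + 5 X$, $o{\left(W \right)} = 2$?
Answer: $-41$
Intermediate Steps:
$-73 + \left(-8 + o{\left(-3 \right)} y{\left(r{\left(-3,5 \right)},P \right)}\right) = -73 - \left(8 - 2 \left(5 \left(5 - -3\right) + 5 \left(-4\right)\right)\right) = -73 - \left(8 - 2 \left(5 \left(5 + 3\right) - 20\right)\right) = -73 - \left(8 - 2 \left(5 \cdot 8 - 20\right)\right) = -73 - \left(8 - 2 \left(40 - 20\right)\right) = -73 + \left(-8 + 2 \cdot 20\right) = -73 + \left(-8 + 40\right) = -73 + 32 = -41$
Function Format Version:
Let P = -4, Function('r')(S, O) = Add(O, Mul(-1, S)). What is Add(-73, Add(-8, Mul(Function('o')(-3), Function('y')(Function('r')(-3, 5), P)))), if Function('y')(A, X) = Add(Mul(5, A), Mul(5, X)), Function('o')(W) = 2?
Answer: -41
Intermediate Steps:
Add(-73, Add(-8, Mul(Function('o')(-3), Function('y')(Function('r')(-3, 5), P)))) = Add(-73, Add(-8, Mul(2, Add(Mul(5, Add(5, Mul(-1, -3))), Mul(5, -4))))) = Add(-73, Add(-8, Mul(2, Add(Mul(5, Add(5, 3)), -20)))) = Add(-73, Add(-8, Mul(2, Add(Mul(5, 8), -20)))) = Add(-73, Add(-8, Mul(2, Add(40, -20)))) = Add(-73, Add(-8, Mul(2, 20))) = Add(-73, Add(-8, 40)) = Add(-73, 32) = -41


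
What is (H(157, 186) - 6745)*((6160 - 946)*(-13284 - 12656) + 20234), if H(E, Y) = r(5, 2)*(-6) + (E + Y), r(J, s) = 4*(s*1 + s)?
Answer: 878730557148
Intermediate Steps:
r(J, s) = 8*s (r(J, s) = 4*(s + s) = 4*(2*s) = 8*s)
H(E, Y) = -96 + E + Y (H(E, Y) = (8*2)*(-6) + (E + Y) = 16*(-6) + (E + Y) = -96 + (E + Y) = -96 + E + Y)
(H(157, 186) - 6745)*((6160 - 946)*(-13284 - 12656) + 20234) = ((-96 + 157 + 186) - 6745)*((6160 - 946)*(-13284 - 12656) + 20234) = (247 - 6745)*(5214*(-25940) + 20234) = -6498*(-135251160 + 20234) = -6498*(-135230926) = 878730557148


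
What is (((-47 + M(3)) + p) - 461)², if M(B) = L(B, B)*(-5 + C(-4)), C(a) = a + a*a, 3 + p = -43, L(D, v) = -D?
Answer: 330625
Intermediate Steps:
p = -46 (p = -3 - 43 = -46)
C(a) = a + a²
M(B) = -7*B (M(B) = (-B)*(-5 - 4*(1 - 4)) = (-B)*(-5 - 4*(-3)) = (-B)*(-5 + 12) = -B*7 = -7*B)
(((-47 + M(3)) + p) - 461)² = (((-47 - 7*3) - 46) - 461)² = (((-47 - 21) - 46) - 461)² = ((-68 - 46) - 461)² = (-114 - 461)² = (-575)² = 330625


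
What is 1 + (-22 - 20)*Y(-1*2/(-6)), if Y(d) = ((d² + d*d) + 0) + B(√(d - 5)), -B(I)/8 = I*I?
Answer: -4729/3 ≈ -1576.3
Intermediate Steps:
B(I) = -8*I² (B(I) = -8*I*I = -8*I²)
Y(d) = 40 - 8*d + 2*d² (Y(d) = ((d² + d*d) + 0) - (-40 + 8*d) = ((d² + d²) + 0) - (-40 + 8*d) = (2*d² + 0) - 8*(-5 + d) = 2*d² + (40 - 8*d) = 40 - 8*d + 2*d²)
1 + (-22 - 20)*Y(-1*2/(-6)) = 1 + (-22 - 20)*(40 - 8*(-1*2)/(-6) + 2*(-1*2/(-6))²) = 1 - 42*(40 - (-16)*(-1)/6 + 2*(-2*(-⅙))²) = 1 - 42*(40 - 8*⅓ + 2*(⅓)²) = 1 - 42*(40 - 8/3 + 2*(⅑)) = 1 - 42*(40 - 8/3 + 2/9) = 1 - 42*338/9 = 1 - 4732/3 = -4729/3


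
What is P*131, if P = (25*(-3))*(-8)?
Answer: 78600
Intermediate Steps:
P = 600 (P = -75*(-8) = 600)
P*131 = 600*131 = 78600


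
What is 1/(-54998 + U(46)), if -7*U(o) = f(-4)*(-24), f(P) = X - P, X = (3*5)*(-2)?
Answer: -7/385610 ≈ -1.8153e-5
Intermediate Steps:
X = -30 (X = 15*(-2) = -30)
f(P) = -30 - P
U(o) = -624/7 (U(o) = -(-30 - 1*(-4))*(-24)/7 = -(-30 + 4)*(-24)/7 = -(-26)*(-24)/7 = -1/7*624 = -624/7)
1/(-54998 + U(46)) = 1/(-54998 - 624/7) = 1/(-385610/7) = -7/385610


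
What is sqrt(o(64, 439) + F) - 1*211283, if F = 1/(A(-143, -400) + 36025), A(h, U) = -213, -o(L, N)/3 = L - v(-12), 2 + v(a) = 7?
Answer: -211283 + I*sqrt(56750587019)/17906 ≈ -2.1128e+5 + 13.304*I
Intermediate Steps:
v(a) = 5 (v(a) = -2 + 7 = 5)
o(L, N) = 15 - 3*L (o(L, N) = -3*(L - 1*5) = -3*(L - 5) = -3*(-5 + L) = 15 - 3*L)
F = 1/35812 (F = 1/(-213 + 36025) = 1/35812 ≈ 2.7924e-5)
sqrt(o(64, 439) + F) - 1*211283 = sqrt((15 - 3*64) + 1/35812) - 1*211283 = sqrt((15 - 192) + 1/35812) - 211283 = sqrt(-177 + 1/35812) - 211283 = sqrt(-6338723/35812) - 211283 = I*sqrt(56750587019)/17906 - 211283 = -211283 + I*sqrt(56750587019)/17906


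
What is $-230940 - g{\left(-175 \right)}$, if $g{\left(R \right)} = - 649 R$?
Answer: $-344515$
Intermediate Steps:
$-230940 - g{\left(-175 \right)} = -230940 - \left(-649\right) \left(-175\right) = -230940 - 113575 = -344515$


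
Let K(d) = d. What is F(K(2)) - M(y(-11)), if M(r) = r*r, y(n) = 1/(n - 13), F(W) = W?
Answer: 1151/576 ≈ 1.9983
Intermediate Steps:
y(n) = 1/(-13 + n)
M(r) = r²
F(K(2)) - M(y(-11)) = 2 - (1/(-13 - 11))² = 2 - (1/(-24))² = 2 - (-1/24)² = 2 - 1*1/576 = 2 - 1/576 = 1151/576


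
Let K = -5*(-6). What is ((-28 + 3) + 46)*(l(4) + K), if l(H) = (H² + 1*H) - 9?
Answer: 861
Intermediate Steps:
K = 30
l(H) = -9 + H + H² (l(H) = (H² + H) - 9 = (H + H²) - 9 = -9 + H + H²)
((-28 + 3) + 46)*(l(4) + K) = ((-28 + 3) + 46)*((-9 + 4 + 4²) + 30) = (-25 + 46)*((-9 + 4 + 16) + 30) = 21*(11 + 30) = 21*41 = 861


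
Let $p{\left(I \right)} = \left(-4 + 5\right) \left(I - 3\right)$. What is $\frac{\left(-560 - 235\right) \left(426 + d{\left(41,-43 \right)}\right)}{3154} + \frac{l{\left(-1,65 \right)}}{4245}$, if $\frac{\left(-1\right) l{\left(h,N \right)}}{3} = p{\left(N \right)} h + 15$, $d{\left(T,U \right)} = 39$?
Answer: $- \frac{522941887}{4462910} \approx -117.18$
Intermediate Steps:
$p{\left(I \right)} = -3 + I$ ($p{\left(I \right)} = 1 \left(-3 + I\right) = -3 + I$)
$l{\left(h,N \right)} = -45 - 3 h \left(-3 + N\right)$ ($l{\left(h,N \right)} = - 3 \left(\left(-3 + N\right) h + 15\right) = - 3 \left(h \left(-3 + N\right) + 15\right) = - 3 \left(15 + h \left(-3 + N\right)\right) = -45 - 3 h \left(-3 + N\right)$)
$\frac{\left(-560 - 235\right) \left(426 + d{\left(41,-43 \right)}\right)}{3154} + \frac{l{\left(-1,65 \right)}}{4245} = \frac{\left(-560 - 235\right) \left(426 + 39\right)}{3154} + \frac{-45 - - 3 \left(-3 + 65\right)}{4245} = \left(-795\right) 465 \cdot \frac{1}{3154} + \left(-45 - \left(-3\right) 62\right) \frac{1}{4245} = \left(-369675\right) \frac{1}{3154} + \left(-45 + 186\right) \frac{1}{4245} = - \frac{369675}{3154} + 141 \cdot \frac{1}{4245} = - \frac{369675}{3154} + \frac{47}{1415} = - \frac{522941887}{4462910}$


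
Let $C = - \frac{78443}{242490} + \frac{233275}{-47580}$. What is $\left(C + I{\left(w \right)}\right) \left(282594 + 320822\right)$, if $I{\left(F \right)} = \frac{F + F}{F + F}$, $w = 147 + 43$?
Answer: $- \frac{245195569773682}{96147285} \approx -2.5502 \cdot 10^{6}$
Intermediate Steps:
$w = 190$
$I{\left(F \right)} = 1$ ($I{\left(F \right)} = \frac{2 F}{2 F} = 2 F \frac{1}{2 F} = 1$)
$C = - \frac{2009972423}{384589140}$ ($C = \left(-78443\right) \frac{1}{242490} + 233275 \left(- \frac{1}{47580}\right) = - \frac{78443}{242490} - \frac{46655}{9516} = - \frac{2009972423}{384589140} \approx -5.2263$)
$\left(C + I{\left(w \right)}\right) \left(282594 + 320822\right) = \left(- \frac{2009972423}{384589140} + 1\right) \left(282594 + 320822\right) = \left(- \frac{1625383283}{384589140}\right) 603416 = - \frac{245195569773682}{96147285}$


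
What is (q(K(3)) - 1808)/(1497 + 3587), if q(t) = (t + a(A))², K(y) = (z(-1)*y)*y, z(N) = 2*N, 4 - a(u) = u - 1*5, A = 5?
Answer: -13/41 ≈ -0.31707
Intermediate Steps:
a(u) = 9 - u (a(u) = 4 - (u - 1*5) = 4 - (u - 5) = 4 - (-5 + u) = 4 + (5 - u) = 9 - u)
K(y) = -2*y² (K(y) = ((2*(-1))*y)*y = (-2*y)*y = -2*y²)
q(t) = (4 + t)² (q(t) = (t + (9 - 1*5))² = (t + (9 - 5))² = (t + 4)² = (4 + t)²)
(q(K(3)) - 1808)/(1497 + 3587) = ((4 - 2*3²)² - 1808)/(1497 + 3587) = ((4 - 2*9)² - 1808)/5084 = ((4 - 18)² - 1808)*(1/5084) = ((-14)² - 1808)*(1/5084) = (196 - 1808)*(1/5084) = -1612*1/5084 = -13/41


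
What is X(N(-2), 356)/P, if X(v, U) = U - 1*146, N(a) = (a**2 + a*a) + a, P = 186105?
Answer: 14/12407 ≈ 0.0011284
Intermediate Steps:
N(a) = a + 2*a**2 (N(a) = (a**2 + a**2) + a = 2*a**2 + a = a + 2*a**2)
X(v, U) = -146 + U (X(v, U) = U - 146 = -146 + U)
X(N(-2), 356)/P = (-146 + 356)/186105 = 210*(1/186105) = 14/12407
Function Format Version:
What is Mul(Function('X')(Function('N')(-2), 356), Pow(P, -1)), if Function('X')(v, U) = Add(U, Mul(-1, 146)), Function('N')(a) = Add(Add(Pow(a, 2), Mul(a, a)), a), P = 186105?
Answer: Rational(14, 12407) ≈ 0.0011284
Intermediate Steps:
Function('N')(a) = Add(a, Mul(2, Pow(a, 2))) (Function('N')(a) = Add(Add(Pow(a, 2), Pow(a, 2)), a) = Add(Mul(2, Pow(a, 2)), a) = Add(a, Mul(2, Pow(a, 2))))
Function('X')(v, U) = Add(-146, U) (Function('X')(v, U) = Add(U, -146) = Add(-146, U))
Mul(Function('X')(Function('N')(-2), 356), Pow(P, -1)) = Mul(Add(-146, 356), Pow(186105, -1)) = Mul(210, Rational(1, 186105)) = Rational(14, 12407)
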